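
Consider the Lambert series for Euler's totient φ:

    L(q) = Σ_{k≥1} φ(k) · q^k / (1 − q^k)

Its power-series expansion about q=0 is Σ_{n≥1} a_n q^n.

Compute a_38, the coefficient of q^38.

d|38:{38,19,2,1}  Σφ=18+18+1+1=38

a_38 = 38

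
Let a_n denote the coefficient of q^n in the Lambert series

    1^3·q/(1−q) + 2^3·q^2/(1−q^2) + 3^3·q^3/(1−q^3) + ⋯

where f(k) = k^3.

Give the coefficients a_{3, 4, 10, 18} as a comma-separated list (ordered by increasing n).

d|3:{3,1}  Σf=27+1=28
[q^4] f(4)=64,f(2)=8,f(1)=1 ⇒ 73
d|10:{1,2,5,10}  Σf=1+8+125+1000=1134
q^18  k|18↦f(k): 1:1 2:8 3:27 6:216 9:729 18:5832  a_18=6813

28, 73, 1134, 6813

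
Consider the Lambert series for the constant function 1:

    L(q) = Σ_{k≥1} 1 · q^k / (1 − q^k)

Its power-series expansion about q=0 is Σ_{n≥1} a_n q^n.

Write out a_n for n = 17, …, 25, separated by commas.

n=17: 1·17 17·1  f→[1+1]=2
n=18: 1·18 2·9 3·6 6·3 9·2 18·1  f→[1+1+1+1+1+1]=6
d|19:{19,1}  Σf=1+1=2
q^20  k|20↦f(k): 1:1 2:1 4:1 5:1 10:1 20:1  a_20=6
n=21: 1·21 3·7 7·3 21·1  f→[1+1+1+1]=4
d|22:{22,11,2,1}  Σf=1+1+1+1=4
d|23:{1,23}  Σf=1+1=2
n=24: 1·24 2·12 3·8 4·6 6·4 8·3 12·2 24·1  f→[1+1+1+1+1+1+1+1]=8
n=25: 1·25 5·5 25·1  f→[1+1+1]=3

2, 6, 2, 6, 4, 4, 2, 8, 3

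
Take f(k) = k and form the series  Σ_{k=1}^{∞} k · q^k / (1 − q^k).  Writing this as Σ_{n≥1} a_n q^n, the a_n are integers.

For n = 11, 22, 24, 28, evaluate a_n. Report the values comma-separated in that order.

q^11  k|11↦f(k): 1:1 11:11  a_11=12
d|22:{1,2,11,22}  Σf=1+2+11+22=36
n=24: 1·24 2·12 3·8 4·6 6·4 8·3 12·2 24·1  f→[1+2+3+4+6+8+12+24]=60
d|28:{28,14,7,4,2,1}  Σf=28+14+7+4+2+1=56

12, 36, 60, 56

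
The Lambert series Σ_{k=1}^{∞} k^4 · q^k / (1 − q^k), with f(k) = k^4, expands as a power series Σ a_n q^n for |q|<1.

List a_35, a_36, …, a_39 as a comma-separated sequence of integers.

1503652, 1813539, 1874162, 2215474, 2342084

q^35  k|35↦f(k): 35:1500625 7:2401 5:625 1:1  a_35=1503652
n=36: 1·36 2·18 3·12 4·9 6·6 9·4 12·3 18·2 36·1  f→[1+16+81+256+1296+6561+20736+104976+1679616]=1813539
[q^37] f(1)=1,f(37)=1874161 ⇒ 1874162
d|38:{1,2,19,38}  Σf=1+16+130321+2085136=2215474
d|39:{39,13,3,1}  Σf=2313441+28561+81+1=2342084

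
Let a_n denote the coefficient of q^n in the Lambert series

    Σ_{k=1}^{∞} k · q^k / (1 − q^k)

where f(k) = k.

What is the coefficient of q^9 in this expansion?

n=9: 1·9 3·3 9·1  f→[1+3+9]=13

a_9 = 13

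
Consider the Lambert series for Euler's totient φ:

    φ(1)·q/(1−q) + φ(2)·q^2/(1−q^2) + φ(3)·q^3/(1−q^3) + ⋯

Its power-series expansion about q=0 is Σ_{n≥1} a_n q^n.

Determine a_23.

[q^23] φ(23)=22,φ(1)=1 ⇒ 23

a_23 = 23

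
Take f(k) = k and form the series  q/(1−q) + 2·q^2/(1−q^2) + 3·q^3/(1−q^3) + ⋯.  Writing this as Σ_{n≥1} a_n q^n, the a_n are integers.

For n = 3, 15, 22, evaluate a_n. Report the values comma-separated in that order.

q^3  k|3↦f(k): 1:1 3:3  a_3=4
q^15  k|15↦f(k): 15:15 5:5 3:3 1:1  a_15=24
d|22:{22,11,2,1}  Σf=22+11+2+1=36

4, 24, 36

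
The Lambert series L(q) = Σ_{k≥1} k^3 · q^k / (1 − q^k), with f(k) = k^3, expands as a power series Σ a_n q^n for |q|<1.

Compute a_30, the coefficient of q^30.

[q^30] f(30)=27000,f(15)=3375,f(10)=1000,f(6)=216,f(5)=125,f(3)=27,f(2)=8,f(1)=1 ⇒ 31752

a_30 = 31752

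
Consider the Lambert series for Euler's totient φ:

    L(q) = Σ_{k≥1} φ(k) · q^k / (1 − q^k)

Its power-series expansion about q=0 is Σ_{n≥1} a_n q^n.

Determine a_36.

[q^36] φ(36)=12,φ(18)=6,φ(12)=4,φ(9)=6,φ(6)=2,φ(4)=2,φ(3)=2,φ(2)=1,φ(1)=1 ⇒ 36

a_36 = 36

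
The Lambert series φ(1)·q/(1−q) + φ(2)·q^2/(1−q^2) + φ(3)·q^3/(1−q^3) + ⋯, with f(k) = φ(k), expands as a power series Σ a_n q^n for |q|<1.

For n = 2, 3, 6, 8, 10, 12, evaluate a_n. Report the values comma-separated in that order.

d|2:{1,2}  Σφ=1+1=2
q^3  k|3↦φ(k): 3:2 1:1  a_3=3
d|6:{1,2,3,6}  Σφ=1+1+2+2=6
n=8: 1·8 2·4 4·2 8·1  φ→[1+1+2+4]=8
n=10: 1·10 2·5 5·2 10·1  φ→[1+1+4+4]=10
d|12:{12,6,4,3,2,1}  Σφ=4+2+2+2+1+1=12

2, 3, 6, 8, 10, 12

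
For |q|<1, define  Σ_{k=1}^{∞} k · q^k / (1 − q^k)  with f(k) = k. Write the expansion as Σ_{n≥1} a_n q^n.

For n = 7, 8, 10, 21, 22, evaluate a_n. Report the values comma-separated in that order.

8, 15, 18, 32, 36

[q^7] f(1)=1,f(7)=7 ⇒ 8
q^8  k|8↦f(k): 1:1 2:2 4:4 8:8  a_8=15
q^10  k|10↦f(k): 10:10 5:5 2:2 1:1  a_10=18
q^21  k|21↦f(k): 1:1 3:3 7:7 21:21  a_21=32
n=22: 1·22 2·11 11·2 22·1  f→[1+2+11+22]=36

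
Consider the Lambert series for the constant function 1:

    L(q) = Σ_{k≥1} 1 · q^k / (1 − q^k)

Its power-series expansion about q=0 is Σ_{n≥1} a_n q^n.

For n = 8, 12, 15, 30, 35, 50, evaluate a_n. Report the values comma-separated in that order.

4, 6, 4, 8, 4, 6

[q^8] f(8)=1,f(4)=1,f(2)=1,f(1)=1 ⇒ 4
d|12:{12,6,4,3,2,1}  Σf=1+1+1+1+1+1=6
[q^15] f(1)=1,f(3)=1,f(5)=1,f(15)=1 ⇒ 4
n=30: 30·1 15·2 10·3 6·5 5·6 3·10 2·15 1·30  f→[1+1+1+1+1+1+1+1]=8
q^35  k|35↦f(k): 1:1 5:1 7:1 35:1  a_35=4
q^50  k|50↦f(k): 50:1 25:1 10:1 5:1 2:1 1:1  a_50=6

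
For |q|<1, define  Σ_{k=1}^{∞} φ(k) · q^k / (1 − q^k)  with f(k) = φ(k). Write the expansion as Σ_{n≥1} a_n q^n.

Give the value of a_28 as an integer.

q^28  k|28↦φ(k): 1:1 2:1 4:2 7:6 14:6 28:12  a_28=28

a_28 = 28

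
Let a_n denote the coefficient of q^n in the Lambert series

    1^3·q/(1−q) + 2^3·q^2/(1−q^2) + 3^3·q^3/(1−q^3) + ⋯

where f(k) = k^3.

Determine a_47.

a_47 = 103824

q^47  k|47↦f(k): 1:1 47:103823  a_47=103824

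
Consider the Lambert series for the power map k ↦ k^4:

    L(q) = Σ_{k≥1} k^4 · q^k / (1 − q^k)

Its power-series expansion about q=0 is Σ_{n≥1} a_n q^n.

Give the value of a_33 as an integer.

[q^33] f(1)=1,f(3)=81,f(11)=14641,f(33)=1185921 ⇒ 1200644

a_33 = 1200644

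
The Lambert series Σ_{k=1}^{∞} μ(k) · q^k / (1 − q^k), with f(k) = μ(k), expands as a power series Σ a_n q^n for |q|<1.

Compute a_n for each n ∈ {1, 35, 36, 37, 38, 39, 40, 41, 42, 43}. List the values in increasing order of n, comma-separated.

d|1:{1}  Σμ=1=1
q^35  k|35↦μ(k): 35:1 7:-1 5:-1 1:1  a_35=0
n=36: 36·1 18·2 12·3 9·4 6·6 4·9 3·12 2·18 1·36  μ→[0+0+0+0+1+0+(-1)+(-1)+1]=0
n=37: 1·37 37·1  μ→[1+(-1)]=0
n=38: 38·1 19·2 2·19 1·38  μ→[1+(-1)+(-1)+1]=0
q^39  k|39↦μ(k): 39:1 13:-1 3:-1 1:1  a_39=0
d|40:{40,20,10,8,5,4,2,1}  Σμ=0+0+1+0+(-1)+0+(-1)+1=0
n=41: 1·41 41·1  μ→[1+(-1)]=0
[q^42] μ(1)=1,μ(2)=-1,μ(3)=-1,μ(6)=1,μ(7)=-1,μ(14)=1,μ(21)=1,μ(42)=-1 ⇒ 0
n=43: 1·43 43·1  μ→[1+(-1)]=0

1, 0, 0, 0, 0, 0, 0, 0, 0, 0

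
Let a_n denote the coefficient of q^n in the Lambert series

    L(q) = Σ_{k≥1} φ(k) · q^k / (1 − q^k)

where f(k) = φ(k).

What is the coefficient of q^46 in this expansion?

d|46:{1,2,23,46}  Σφ=1+1+22+22=46

a_46 = 46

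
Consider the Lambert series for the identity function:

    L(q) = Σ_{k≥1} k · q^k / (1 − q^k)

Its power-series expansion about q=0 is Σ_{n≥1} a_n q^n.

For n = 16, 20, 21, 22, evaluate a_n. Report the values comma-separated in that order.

q^16  k|16↦f(k): 16:16 8:8 4:4 2:2 1:1  a_16=31
d|20:{1,2,4,5,10,20}  Σf=1+2+4+5+10+20=42
[q^21] f(21)=21,f(7)=7,f(3)=3,f(1)=1 ⇒ 32
d|22:{1,2,11,22}  Σf=1+2+11+22=36

31, 42, 32, 36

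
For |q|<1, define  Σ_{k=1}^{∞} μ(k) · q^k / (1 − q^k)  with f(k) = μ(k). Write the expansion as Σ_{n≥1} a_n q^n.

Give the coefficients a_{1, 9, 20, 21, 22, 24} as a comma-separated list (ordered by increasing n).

q^1  k|1↦μ(k): 1:1  a_1=1
d|9:{1,3,9}  Σμ=1+(-1)+0=0
n=20: 1·20 2·10 4·5 5·4 10·2 20·1  μ→[1+(-1)+0+(-1)+1+0]=0
q^21  k|21↦μ(k): 1:1 3:-1 7:-1 21:1  a_21=0
n=22: 22·1 11·2 2·11 1·22  μ→[1+(-1)+(-1)+1]=0
[q^24] μ(24)=0,μ(12)=0,μ(8)=0,μ(6)=1,μ(4)=0,μ(3)=-1,μ(2)=-1,μ(1)=1 ⇒ 0

1, 0, 0, 0, 0, 0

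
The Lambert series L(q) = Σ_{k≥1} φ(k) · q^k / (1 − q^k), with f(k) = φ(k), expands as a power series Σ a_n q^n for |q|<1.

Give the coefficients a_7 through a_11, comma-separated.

n=7: 7·1 1·7  φ→[6+1]=7
q^8  k|8↦φ(k): 1:1 2:1 4:2 8:4  a_8=8
n=9: 9·1 3·3 1·9  φ→[6+2+1]=9
q^10  k|10↦φ(k): 10:4 5:4 2:1 1:1  a_10=10
[q^11] φ(11)=10,φ(1)=1 ⇒ 11

7, 8, 9, 10, 11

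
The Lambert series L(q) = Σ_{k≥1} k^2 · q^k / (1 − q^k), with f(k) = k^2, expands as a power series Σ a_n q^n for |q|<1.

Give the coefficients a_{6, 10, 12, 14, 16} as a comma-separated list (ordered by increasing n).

50, 130, 210, 250, 341

d|6:{1,2,3,6}  Σf=1+4+9+36=50
[q^10] f(1)=1,f(2)=4,f(5)=25,f(10)=100 ⇒ 130
n=12: 1·12 2·6 3·4 4·3 6·2 12·1  f→[1+4+9+16+36+144]=210
[q^14] f(1)=1,f(2)=4,f(7)=49,f(14)=196 ⇒ 250
d|16:{16,8,4,2,1}  Σf=256+64+16+4+1=341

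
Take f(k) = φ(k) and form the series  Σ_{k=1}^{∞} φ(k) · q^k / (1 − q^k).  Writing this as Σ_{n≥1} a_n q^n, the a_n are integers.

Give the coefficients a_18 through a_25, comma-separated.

d|18:{18,9,6,3,2,1}  Σφ=6+6+2+2+1+1=18
d|19:{1,19}  Σφ=1+18=19
[q^20] φ(1)=1,φ(2)=1,φ(4)=2,φ(5)=4,φ(10)=4,φ(20)=8 ⇒ 20
[q^21] φ(1)=1,φ(3)=2,φ(7)=6,φ(21)=12 ⇒ 21
d|22:{1,2,11,22}  Σφ=1+1+10+10=22
d|23:{1,23}  Σφ=1+22=23
d|24:{24,12,8,6,4,3,2,1}  Σφ=8+4+4+2+2+2+1+1=24
n=25: 1·25 5·5 25·1  φ→[1+4+20]=25

18, 19, 20, 21, 22, 23, 24, 25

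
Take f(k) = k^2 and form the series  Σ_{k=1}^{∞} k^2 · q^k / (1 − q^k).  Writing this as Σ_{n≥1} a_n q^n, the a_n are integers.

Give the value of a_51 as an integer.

n=51: 51·1 17·3 3·17 1·51  f→[2601+289+9+1]=2900

a_51 = 2900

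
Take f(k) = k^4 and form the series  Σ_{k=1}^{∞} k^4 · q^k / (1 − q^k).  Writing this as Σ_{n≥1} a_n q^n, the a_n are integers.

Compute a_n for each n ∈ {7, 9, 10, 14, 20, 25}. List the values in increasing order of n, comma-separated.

d|7:{7,1}  Σf=2401+1=2402
n=9: 1·9 3·3 9·1  f→[1+81+6561]=6643
q^10  k|10↦f(k): 10:10000 5:625 2:16 1:1  a_10=10642
q^14  k|14↦f(k): 14:38416 7:2401 2:16 1:1  a_14=40834
q^20  k|20↦f(k): 20:160000 10:10000 5:625 4:256 2:16 1:1  a_20=170898
d|25:{1,5,25}  Σf=1+625+390625=391251

2402, 6643, 10642, 40834, 170898, 391251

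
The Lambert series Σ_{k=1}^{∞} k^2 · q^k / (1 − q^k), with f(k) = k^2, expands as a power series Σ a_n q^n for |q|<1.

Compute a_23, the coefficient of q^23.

[q^23] f(23)=529,f(1)=1 ⇒ 530

a_23 = 530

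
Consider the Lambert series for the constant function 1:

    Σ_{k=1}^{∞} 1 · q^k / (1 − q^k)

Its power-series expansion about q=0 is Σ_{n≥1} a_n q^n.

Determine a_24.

[q^24] f(24)=1,f(12)=1,f(8)=1,f(6)=1,f(4)=1,f(3)=1,f(2)=1,f(1)=1 ⇒ 8

a_24 = 8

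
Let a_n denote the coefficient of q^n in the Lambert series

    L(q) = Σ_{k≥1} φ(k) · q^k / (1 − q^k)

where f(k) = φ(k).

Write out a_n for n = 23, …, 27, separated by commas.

d|23:{1,23}  Σφ=1+22=23
n=24: 1·24 2·12 3·8 4·6 6·4 8·3 12·2 24·1  φ→[1+1+2+2+2+4+4+8]=24
d|25:{25,5,1}  Σφ=20+4+1=25
d|26:{1,2,13,26}  Σφ=1+1+12+12=26
[q^27] φ(27)=18,φ(9)=6,φ(3)=2,φ(1)=1 ⇒ 27

23, 24, 25, 26, 27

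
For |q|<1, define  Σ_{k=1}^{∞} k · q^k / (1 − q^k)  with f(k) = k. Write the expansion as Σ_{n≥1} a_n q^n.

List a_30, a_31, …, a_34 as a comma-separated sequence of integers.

72, 32, 63, 48, 54

d|30:{1,2,3,5,6,10,15,30}  Σf=1+2+3+5+6+10+15+30=72
d|31:{1,31}  Σf=1+31=32
d|32:{32,16,8,4,2,1}  Σf=32+16+8+4+2+1=63
[q^33] f(33)=33,f(11)=11,f(3)=3,f(1)=1 ⇒ 48
d|34:{34,17,2,1}  Σf=34+17+2+1=54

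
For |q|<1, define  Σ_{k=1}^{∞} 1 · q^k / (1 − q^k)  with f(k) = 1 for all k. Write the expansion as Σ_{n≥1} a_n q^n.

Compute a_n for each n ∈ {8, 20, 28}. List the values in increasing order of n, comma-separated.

4, 6, 6

d|8:{1,2,4,8}  Σf=1+1+1+1=4
d|20:{1,2,4,5,10,20}  Σf=1+1+1+1+1+1=6
[q^28] f(1)=1,f(2)=1,f(4)=1,f(7)=1,f(14)=1,f(28)=1 ⇒ 6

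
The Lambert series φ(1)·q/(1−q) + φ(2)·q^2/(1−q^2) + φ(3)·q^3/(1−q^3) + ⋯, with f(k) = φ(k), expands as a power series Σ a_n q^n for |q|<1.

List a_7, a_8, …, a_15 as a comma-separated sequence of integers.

[q^7] φ(7)=6,φ(1)=1 ⇒ 7
d|8:{1,2,4,8}  Σφ=1+1+2+4=8
d|9:{9,3,1}  Σφ=6+2+1=9
q^10  k|10↦φ(k): 1:1 2:1 5:4 10:4  a_10=10
n=11: 11·1 1·11  φ→[10+1]=11
n=12: 1·12 2·6 3·4 4·3 6·2 12·1  φ→[1+1+2+2+2+4]=12
q^13  k|13↦φ(k): 13:12 1:1  a_13=13
[q^14] φ(1)=1,φ(2)=1,φ(7)=6,φ(14)=6 ⇒ 14
d|15:{1,3,5,15}  Σφ=1+2+4+8=15

7, 8, 9, 10, 11, 12, 13, 14, 15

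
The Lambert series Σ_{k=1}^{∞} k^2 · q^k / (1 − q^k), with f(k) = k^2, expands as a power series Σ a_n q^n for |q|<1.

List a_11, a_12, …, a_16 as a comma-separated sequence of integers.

d|11:{1,11}  Σf=1+121=122
q^12  k|12↦f(k): 1:1 2:4 3:9 4:16 6:36 12:144  a_12=210
q^13  k|13↦f(k): 13:169 1:1  a_13=170
n=14: 14·1 7·2 2·7 1·14  f→[196+49+4+1]=250
q^15  k|15↦f(k): 15:225 5:25 3:9 1:1  a_15=260
q^16  k|16↦f(k): 1:1 2:4 4:16 8:64 16:256  a_16=341

122, 210, 170, 250, 260, 341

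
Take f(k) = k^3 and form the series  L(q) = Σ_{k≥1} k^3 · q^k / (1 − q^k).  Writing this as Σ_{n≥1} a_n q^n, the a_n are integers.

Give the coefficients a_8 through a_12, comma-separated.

q^8  k|8↦f(k): 1:1 2:8 4:64 8:512  a_8=585
d|9:{1,3,9}  Σf=1+27+729=757
[q^10] f(1)=1,f(2)=8,f(5)=125,f(10)=1000 ⇒ 1134
d|11:{1,11}  Σf=1+1331=1332
n=12: 1·12 2·6 3·4 4·3 6·2 12·1  f→[1+8+27+64+216+1728]=2044

585, 757, 1134, 1332, 2044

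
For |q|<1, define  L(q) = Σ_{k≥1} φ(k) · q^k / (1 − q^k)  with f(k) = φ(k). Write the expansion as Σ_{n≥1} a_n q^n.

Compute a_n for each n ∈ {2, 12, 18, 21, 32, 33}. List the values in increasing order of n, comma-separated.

[q^2] φ(2)=1,φ(1)=1 ⇒ 2
n=12: 12·1 6·2 4·3 3·4 2·6 1·12  φ→[4+2+2+2+1+1]=12
n=18: 1·18 2·9 3·6 6·3 9·2 18·1  φ→[1+1+2+2+6+6]=18
[q^21] φ(1)=1,φ(3)=2,φ(7)=6,φ(21)=12 ⇒ 21
n=32: 32·1 16·2 8·4 4·8 2·16 1·32  φ→[16+8+4+2+1+1]=32
n=33: 33·1 11·3 3·11 1·33  φ→[20+10+2+1]=33

2, 12, 18, 21, 32, 33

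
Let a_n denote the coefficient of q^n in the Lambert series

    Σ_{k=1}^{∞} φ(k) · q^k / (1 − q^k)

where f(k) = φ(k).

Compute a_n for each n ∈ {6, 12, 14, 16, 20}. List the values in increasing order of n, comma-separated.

q^6  k|6↦φ(k): 6:2 3:2 2:1 1:1  a_6=6
[q^12] φ(12)=4,φ(6)=2,φ(4)=2,φ(3)=2,φ(2)=1,φ(1)=1 ⇒ 12
[q^14] φ(1)=1,φ(2)=1,φ(7)=6,φ(14)=6 ⇒ 14
q^16  k|16↦φ(k): 1:1 2:1 4:2 8:4 16:8  a_16=16
q^20  k|20↦φ(k): 20:8 10:4 5:4 4:2 2:1 1:1  a_20=20

6, 12, 14, 16, 20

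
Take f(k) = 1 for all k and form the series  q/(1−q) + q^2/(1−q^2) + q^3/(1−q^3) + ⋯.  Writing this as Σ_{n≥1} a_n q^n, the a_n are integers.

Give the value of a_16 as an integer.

q^16  k|16↦f(k): 1:1 2:1 4:1 8:1 16:1  a_16=5

a_16 = 5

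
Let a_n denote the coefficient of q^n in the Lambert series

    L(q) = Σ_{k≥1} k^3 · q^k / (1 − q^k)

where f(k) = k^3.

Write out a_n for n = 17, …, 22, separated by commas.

4914, 6813, 6860, 9198, 9632, 11988

q^17  k|17↦f(k): 1:1 17:4913  a_17=4914
d|18:{1,2,3,6,9,18}  Σf=1+8+27+216+729+5832=6813
n=19: 1·19 19·1  f→[1+6859]=6860
[q^20] f(20)=8000,f(10)=1000,f(5)=125,f(4)=64,f(2)=8,f(1)=1 ⇒ 9198
[q^21] f(1)=1,f(3)=27,f(7)=343,f(21)=9261 ⇒ 9632
[q^22] f(22)=10648,f(11)=1331,f(2)=8,f(1)=1 ⇒ 11988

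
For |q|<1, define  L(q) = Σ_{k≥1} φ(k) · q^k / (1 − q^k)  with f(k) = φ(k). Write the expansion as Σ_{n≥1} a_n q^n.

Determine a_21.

n=21: 1·21 3·7 7·3 21·1  φ→[1+2+6+12]=21

a_21 = 21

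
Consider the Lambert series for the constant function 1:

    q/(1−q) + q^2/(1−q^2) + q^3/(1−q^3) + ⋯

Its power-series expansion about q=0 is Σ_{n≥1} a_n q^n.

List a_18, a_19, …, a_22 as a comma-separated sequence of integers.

6, 2, 6, 4, 4

d|18:{1,2,3,6,9,18}  Σf=1+1+1+1+1+1=6
[q^19] f(1)=1,f(19)=1 ⇒ 2
n=20: 1·20 2·10 4·5 5·4 10·2 20·1  f→[1+1+1+1+1+1]=6
n=21: 21·1 7·3 3·7 1·21  f→[1+1+1+1]=4
n=22: 22·1 11·2 2·11 1·22  f→[1+1+1+1]=4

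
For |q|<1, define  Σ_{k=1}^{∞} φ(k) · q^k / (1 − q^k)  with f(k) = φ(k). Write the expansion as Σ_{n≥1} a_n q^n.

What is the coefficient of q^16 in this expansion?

q^16  k|16↦φ(k): 16:8 8:4 4:2 2:1 1:1  a_16=16

a_16 = 16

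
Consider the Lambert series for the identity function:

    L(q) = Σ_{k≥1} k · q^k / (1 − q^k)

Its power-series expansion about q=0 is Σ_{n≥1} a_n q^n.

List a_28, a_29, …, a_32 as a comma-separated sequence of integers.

d|28:{1,2,4,7,14,28}  Σf=1+2+4+7+14+28=56
d|29:{1,29}  Σf=1+29=30
[q^30] f(30)=30,f(15)=15,f(10)=10,f(6)=6,f(5)=5,f(3)=3,f(2)=2,f(1)=1 ⇒ 72
[q^31] f(1)=1,f(31)=31 ⇒ 32
n=32: 32·1 16·2 8·4 4·8 2·16 1·32  f→[32+16+8+4+2+1]=63

56, 30, 72, 32, 63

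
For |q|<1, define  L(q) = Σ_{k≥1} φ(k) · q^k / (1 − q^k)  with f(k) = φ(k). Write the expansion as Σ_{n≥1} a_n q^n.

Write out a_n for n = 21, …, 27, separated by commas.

d|21:{21,7,3,1}  Σφ=12+6+2+1=21
[q^22] φ(22)=10,φ(11)=10,φ(2)=1,φ(1)=1 ⇒ 22
q^23  k|23↦φ(k): 23:22 1:1  a_23=23
[q^24] φ(1)=1,φ(2)=1,φ(3)=2,φ(4)=2,φ(6)=2,φ(8)=4,φ(12)=4,φ(24)=8 ⇒ 24
[q^25] φ(1)=1,φ(5)=4,φ(25)=20 ⇒ 25
d|26:{1,2,13,26}  Σφ=1+1+12+12=26
[q^27] φ(1)=1,φ(3)=2,φ(9)=6,φ(27)=18 ⇒ 27

21, 22, 23, 24, 25, 26, 27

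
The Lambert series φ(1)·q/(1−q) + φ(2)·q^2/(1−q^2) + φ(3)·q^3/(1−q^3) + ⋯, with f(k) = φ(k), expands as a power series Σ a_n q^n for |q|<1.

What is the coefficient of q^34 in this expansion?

d|34:{1,2,17,34}  Σφ=1+1+16+16=34

a_34 = 34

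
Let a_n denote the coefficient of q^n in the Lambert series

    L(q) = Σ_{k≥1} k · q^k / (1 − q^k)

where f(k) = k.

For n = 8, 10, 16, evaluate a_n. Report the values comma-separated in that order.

15, 18, 31

n=8: 8·1 4·2 2·4 1·8  f→[8+4+2+1]=15
[q^10] f(10)=10,f(5)=5,f(2)=2,f(1)=1 ⇒ 18
q^16  k|16↦f(k): 16:16 8:8 4:4 2:2 1:1  a_16=31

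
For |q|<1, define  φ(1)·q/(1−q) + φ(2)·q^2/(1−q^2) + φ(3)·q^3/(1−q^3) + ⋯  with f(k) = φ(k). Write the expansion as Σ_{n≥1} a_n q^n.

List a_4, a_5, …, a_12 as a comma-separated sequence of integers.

d|4:{1,2,4}  Σφ=1+1+2=4
q^5  k|5↦φ(k): 5:4 1:1  a_5=5
q^6  k|6↦φ(k): 1:1 2:1 3:2 6:2  a_6=6
d|7:{7,1}  Σφ=6+1=7
[q^8] φ(8)=4,φ(4)=2,φ(2)=1,φ(1)=1 ⇒ 8
d|9:{9,3,1}  Σφ=6+2+1=9
n=10: 1·10 2·5 5·2 10·1  φ→[1+1+4+4]=10
[q^11] φ(11)=10,φ(1)=1 ⇒ 11
[q^12] φ(12)=4,φ(6)=2,φ(4)=2,φ(3)=2,φ(2)=1,φ(1)=1 ⇒ 12

4, 5, 6, 7, 8, 9, 10, 11, 12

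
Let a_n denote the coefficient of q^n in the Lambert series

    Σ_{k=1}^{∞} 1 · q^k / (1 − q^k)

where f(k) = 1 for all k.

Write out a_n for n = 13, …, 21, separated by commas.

2, 4, 4, 5, 2, 6, 2, 6, 4

n=13: 13·1 1·13  f→[1+1]=2
q^14  k|14↦f(k): 14:1 7:1 2:1 1:1  a_14=4
[q^15] f(15)=1,f(5)=1,f(3)=1,f(1)=1 ⇒ 4
q^16  k|16↦f(k): 1:1 2:1 4:1 8:1 16:1  a_16=5
[q^17] f(1)=1,f(17)=1 ⇒ 2
d|18:{1,2,3,6,9,18}  Σf=1+1+1+1+1+1=6
[q^19] f(1)=1,f(19)=1 ⇒ 2
n=20: 20·1 10·2 5·4 4·5 2·10 1·20  f→[1+1+1+1+1+1]=6
[q^21] f(1)=1,f(3)=1,f(7)=1,f(21)=1 ⇒ 4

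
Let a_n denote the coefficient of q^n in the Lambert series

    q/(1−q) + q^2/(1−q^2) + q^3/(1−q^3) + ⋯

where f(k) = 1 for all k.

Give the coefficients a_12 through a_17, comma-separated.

n=12: 12·1 6·2 4·3 3·4 2·6 1·12  f→[1+1+1+1+1+1]=6
d|13:{1,13}  Σf=1+1=2
n=14: 1·14 2·7 7·2 14·1  f→[1+1+1+1]=4
q^15  k|15↦f(k): 1:1 3:1 5:1 15:1  a_15=4
[q^16] f(1)=1,f(2)=1,f(4)=1,f(8)=1,f(16)=1 ⇒ 5
d|17:{17,1}  Σf=1+1=2

6, 2, 4, 4, 5, 2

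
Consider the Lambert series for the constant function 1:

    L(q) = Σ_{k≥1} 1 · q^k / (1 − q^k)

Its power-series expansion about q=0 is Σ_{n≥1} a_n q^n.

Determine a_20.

q^20  k|20↦f(k): 1:1 2:1 4:1 5:1 10:1 20:1  a_20=6

a_20 = 6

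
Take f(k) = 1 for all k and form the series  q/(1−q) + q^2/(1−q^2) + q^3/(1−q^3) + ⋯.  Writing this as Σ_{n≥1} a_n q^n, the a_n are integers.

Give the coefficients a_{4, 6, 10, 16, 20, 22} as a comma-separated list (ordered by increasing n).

n=4: 4·1 2·2 1·4  f→[1+1+1]=3
n=6: 1·6 2·3 3·2 6·1  f→[1+1+1+1]=4
q^10  k|10↦f(k): 1:1 2:1 5:1 10:1  a_10=4
d|16:{16,8,4,2,1}  Σf=1+1+1+1+1=5
n=20: 1·20 2·10 4·5 5·4 10·2 20·1  f→[1+1+1+1+1+1]=6
d|22:{22,11,2,1}  Σf=1+1+1+1=4

3, 4, 4, 5, 6, 4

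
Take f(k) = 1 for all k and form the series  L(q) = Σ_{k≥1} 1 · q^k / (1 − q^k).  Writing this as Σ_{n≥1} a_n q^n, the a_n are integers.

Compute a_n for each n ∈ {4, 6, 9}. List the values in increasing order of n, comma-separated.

3, 4, 3

d|4:{1,2,4}  Σf=1+1+1=3
q^6  k|6↦f(k): 6:1 3:1 2:1 1:1  a_6=4
d|9:{9,3,1}  Σf=1+1+1=3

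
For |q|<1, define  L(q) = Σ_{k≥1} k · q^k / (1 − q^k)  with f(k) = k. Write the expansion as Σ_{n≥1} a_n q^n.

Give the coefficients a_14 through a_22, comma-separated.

[q^14] f(14)=14,f(7)=7,f(2)=2,f(1)=1 ⇒ 24
[q^15] f(15)=15,f(5)=5,f(3)=3,f(1)=1 ⇒ 24
n=16: 1·16 2·8 4·4 8·2 16·1  f→[1+2+4+8+16]=31
n=17: 17·1 1·17  f→[17+1]=18
q^18  k|18↦f(k): 18:18 9:9 6:6 3:3 2:2 1:1  a_18=39
[q^19] f(1)=1,f(19)=19 ⇒ 20
q^20  k|20↦f(k): 20:20 10:10 5:5 4:4 2:2 1:1  a_20=42
[q^21] f(1)=1,f(3)=3,f(7)=7,f(21)=21 ⇒ 32
d|22:{22,11,2,1}  Σf=22+11+2+1=36

24, 24, 31, 18, 39, 20, 42, 32, 36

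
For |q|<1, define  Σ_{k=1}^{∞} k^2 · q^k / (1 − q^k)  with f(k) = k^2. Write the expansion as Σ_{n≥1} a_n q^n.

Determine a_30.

a_30 = 1300

[q^30] f(30)=900,f(15)=225,f(10)=100,f(6)=36,f(5)=25,f(3)=9,f(2)=4,f(1)=1 ⇒ 1300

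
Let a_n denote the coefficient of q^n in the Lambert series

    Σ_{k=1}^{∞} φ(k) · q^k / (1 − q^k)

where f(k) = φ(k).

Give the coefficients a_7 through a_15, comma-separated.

d|7:{1,7}  Σφ=1+6=7
q^8  k|8↦φ(k): 8:4 4:2 2:1 1:1  a_8=8
n=9: 1·9 3·3 9·1  φ→[1+2+6]=9
n=10: 10·1 5·2 2·5 1·10  φ→[4+4+1+1]=10
q^11  k|11↦φ(k): 1:1 11:10  a_11=11
d|12:{1,2,3,4,6,12}  Σφ=1+1+2+2+2+4=12
n=13: 1·13 13·1  φ→[1+12]=13
[q^14] φ(1)=1,φ(2)=1,φ(7)=6,φ(14)=6 ⇒ 14
d|15:{15,5,3,1}  Σφ=8+4+2+1=15

7, 8, 9, 10, 11, 12, 13, 14, 15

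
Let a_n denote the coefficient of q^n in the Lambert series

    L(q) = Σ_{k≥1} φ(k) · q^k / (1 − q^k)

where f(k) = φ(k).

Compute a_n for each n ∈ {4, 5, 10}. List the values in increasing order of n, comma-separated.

n=4: 1·4 2·2 4·1  φ→[1+1+2]=4
d|5:{1,5}  Σφ=1+4=5
n=10: 1·10 2·5 5·2 10·1  φ→[1+1+4+4]=10

4, 5, 10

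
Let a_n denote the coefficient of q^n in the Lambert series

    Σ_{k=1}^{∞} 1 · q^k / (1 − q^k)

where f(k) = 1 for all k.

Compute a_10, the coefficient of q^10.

a_10 = 4

[q^10] f(1)=1,f(2)=1,f(5)=1,f(10)=1 ⇒ 4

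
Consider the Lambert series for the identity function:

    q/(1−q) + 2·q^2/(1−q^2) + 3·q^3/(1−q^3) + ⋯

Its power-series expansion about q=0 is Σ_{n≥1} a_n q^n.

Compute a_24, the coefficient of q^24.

a_24 = 60

[q^24] f(24)=24,f(12)=12,f(8)=8,f(6)=6,f(4)=4,f(3)=3,f(2)=2,f(1)=1 ⇒ 60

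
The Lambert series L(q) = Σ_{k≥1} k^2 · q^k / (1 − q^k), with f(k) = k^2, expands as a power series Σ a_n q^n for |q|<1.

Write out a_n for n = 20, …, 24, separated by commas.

d|20:{1,2,4,5,10,20}  Σf=1+4+16+25+100+400=546
d|21:{1,3,7,21}  Σf=1+9+49+441=500
[q^22] f(22)=484,f(11)=121,f(2)=4,f(1)=1 ⇒ 610
q^23  k|23↦f(k): 1:1 23:529  a_23=530
q^24  k|24↦f(k): 24:576 12:144 8:64 6:36 4:16 3:9 2:4 1:1  a_24=850

546, 500, 610, 530, 850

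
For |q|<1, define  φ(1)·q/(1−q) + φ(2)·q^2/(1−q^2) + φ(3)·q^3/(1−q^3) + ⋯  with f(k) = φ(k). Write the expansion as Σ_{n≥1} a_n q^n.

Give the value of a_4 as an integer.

n=4: 4·1 2·2 1·4  φ→[2+1+1]=4

a_4 = 4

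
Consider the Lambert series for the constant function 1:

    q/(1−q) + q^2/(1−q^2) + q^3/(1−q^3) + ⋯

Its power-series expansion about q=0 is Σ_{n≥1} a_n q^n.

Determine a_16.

q^16  k|16↦f(k): 16:1 8:1 4:1 2:1 1:1  a_16=5

a_16 = 5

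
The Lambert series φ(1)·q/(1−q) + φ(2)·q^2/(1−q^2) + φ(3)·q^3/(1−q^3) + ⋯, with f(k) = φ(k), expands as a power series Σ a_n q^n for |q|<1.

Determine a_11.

q^11  k|11↦φ(k): 1:1 11:10  a_11=11

a_11 = 11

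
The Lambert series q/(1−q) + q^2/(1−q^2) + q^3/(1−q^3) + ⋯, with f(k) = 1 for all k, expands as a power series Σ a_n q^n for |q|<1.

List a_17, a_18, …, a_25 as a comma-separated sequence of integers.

2, 6, 2, 6, 4, 4, 2, 8, 3

d|17:{1,17}  Σf=1+1=2
d|18:{18,9,6,3,2,1}  Σf=1+1+1+1+1+1=6
q^19  k|19↦f(k): 19:1 1:1  a_19=2
n=20: 20·1 10·2 5·4 4·5 2·10 1·20  f→[1+1+1+1+1+1]=6
q^21  k|21↦f(k): 1:1 3:1 7:1 21:1  a_21=4
d|22:{1,2,11,22}  Σf=1+1+1+1=4
n=23: 23·1 1·23  f→[1+1]=2
q^24  k|24↦f(k): 1:1 2:1 3:1 4:1 6:1 8:1 12:1 24:1  a_24=8
n=25: 25·1 5·5 1·25  f→[1+1+1]=3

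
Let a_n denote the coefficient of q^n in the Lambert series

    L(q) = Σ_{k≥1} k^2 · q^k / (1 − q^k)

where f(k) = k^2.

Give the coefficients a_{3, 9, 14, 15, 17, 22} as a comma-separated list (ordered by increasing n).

[q^3] f(1)=1,f(3)=9 ⇒ 10
n=9: 9·1 3·3 1·9  f→[81+9+1]=91
[q^14] f(14)=196,f(7)=49,f(2)=4,f(1)=1 ⇒ 250
d|15:{1,3,5,15}  Σf=1+9+25+225=260
[q^17] f(17)=289,f(1)=1 ⇒ 290
n=22: 1·22 2·11 11·2 22·1  f→[1+4+121+484]=610

10, 91, 250, 260, 290, 610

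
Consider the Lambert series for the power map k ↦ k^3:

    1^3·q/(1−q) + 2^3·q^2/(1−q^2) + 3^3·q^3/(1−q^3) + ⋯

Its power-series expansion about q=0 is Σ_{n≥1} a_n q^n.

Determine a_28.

a_28 = 25112

d|28:{28,14,7,4,2,1}  Σf=21952+2744+343+64+8+1=25112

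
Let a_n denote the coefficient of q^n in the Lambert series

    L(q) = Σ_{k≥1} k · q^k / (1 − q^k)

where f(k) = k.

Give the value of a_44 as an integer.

a_44 = 84

n=44: 44·1 22·2 11·4 4·11 2·22 1·44  f→[44+22+11+4+2+1]=84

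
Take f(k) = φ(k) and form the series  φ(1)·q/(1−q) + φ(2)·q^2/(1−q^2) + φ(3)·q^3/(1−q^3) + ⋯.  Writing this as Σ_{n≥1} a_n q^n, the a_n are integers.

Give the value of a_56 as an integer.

n=56: 1·56 2·28 4·14 7·8 8·7 14·4 28·2 56·1  φ→[1+1+2+6+4+6+12+24]=56

a_56 = 56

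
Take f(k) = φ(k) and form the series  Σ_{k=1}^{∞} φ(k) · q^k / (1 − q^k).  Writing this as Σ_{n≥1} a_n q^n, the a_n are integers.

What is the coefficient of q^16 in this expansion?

d|16:{1,2,4,8,16}  Σφ=1+1+2+4+8=16

a_16 = 16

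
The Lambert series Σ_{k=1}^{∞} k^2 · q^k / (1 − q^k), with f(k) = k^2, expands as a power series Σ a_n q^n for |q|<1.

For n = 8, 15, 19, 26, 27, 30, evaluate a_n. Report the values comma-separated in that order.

[q^8] f(1)=1,f(2)=4,f(4)=16,f(8)=64 ⇒ 85
[q^15] f(15)=225,f(5)=25,f(3)=9,f(1)=1 ⇒ 260
n=19: 19·1 1·19  f→[361+1]=362
[q^26] f(26)=676,f(13)=169,f(2)=4,f(1)=1 ⇒ 850
q^27  k|27↦f(k): 27:729 9:81 3:9 1:1  a_27=820
d|30:{30,15,10,6,5,3,2,1}  Σf=900+225+100+36+25+9+4+1=1300

85, 260, 362, 850, 820, 1300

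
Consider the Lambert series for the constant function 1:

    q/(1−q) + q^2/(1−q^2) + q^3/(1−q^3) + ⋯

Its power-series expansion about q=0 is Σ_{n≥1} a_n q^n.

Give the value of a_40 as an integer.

q^40  k|40↦f(k): 1:1 2:1 4:1 5:1 8:1 10:1 20:1 40:1  a_40=8

a_40 = 8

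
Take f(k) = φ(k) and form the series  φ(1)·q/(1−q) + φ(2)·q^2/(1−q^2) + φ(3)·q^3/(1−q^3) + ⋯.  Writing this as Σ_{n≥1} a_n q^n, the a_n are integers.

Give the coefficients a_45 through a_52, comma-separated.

q^45  k|45↦φ(k): 1:1 3:2 5:4 9:6 15:8 45:24  a_45=45
d|46:{1,2,23,46}  Σφ=1+1+22+22=46
q^47  k|47↦φ(k): 1:1 47:46  a_47=47
[q^48] φ(1)=1,φ(2)=1,φ(3)=2,φ(4)=2,φ(6)=2,φ(8)=4,φ(12)=4,φ(16)=8,φ(24)=8,φ(48)=16 ⇒ 48
d|49:{49,7,1}  Σφ=42+6+1=49
n=50: 1·50 2·25 5·10 10·5 25·2 50·1  φ→[1+1+4+4+20+20]=50
q^51  k|51↦φ(k): 51:32 17:16 3:2 1:1  a_51=51
d|52:{52,26,13,4,2,1}  Σφ=24+12+12+2+1+1=52

45, 46, 47, 48, 49, 50, 51, 52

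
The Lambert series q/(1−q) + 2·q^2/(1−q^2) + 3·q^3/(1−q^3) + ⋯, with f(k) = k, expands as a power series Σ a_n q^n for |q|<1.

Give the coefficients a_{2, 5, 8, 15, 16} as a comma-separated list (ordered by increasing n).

3, 6, 15, 24, 31

[q^2] f(2)=2,f(1)=1 ⇒ 3
q^5  k|5↦f(k): 1:1 5:5  a_5=6
q^8  k|8↦f(k): 8:8 4:4 2:2 1:1  a_8=15
n=15: 15·1 5·3 3·5 1·15  f→[15+5+3+1]=24
d|16:{16,8,4,2,1}  Σf=16+8+4+2+1=31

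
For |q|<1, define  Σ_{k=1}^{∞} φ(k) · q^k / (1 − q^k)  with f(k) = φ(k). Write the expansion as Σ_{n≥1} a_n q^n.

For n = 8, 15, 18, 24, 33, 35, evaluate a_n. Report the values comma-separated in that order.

n=8: 8·1 4·2 2·4 1·8  φ→[4+2+1+1]=8
d|15:{15,5,3,1}  Σφ=8+4+2+1=15
d|18:{1,2,3,6,9,18}  Σφ=1+1+2+2+6+6=18
q^24  k|24↦φ(k): 24:8 12:4 8:4 6:2 4:2 3:2 2:1 1:1  a_24=24
n=33: 33·1 11·3 3·11 1·33  φ→[20+10+2+1]=33
[q^35] φ(35)=24,φ(7)=6,φ(5)=4,φ(1)=1 ⇒ 35

8, 15, 18, 24, 33, 35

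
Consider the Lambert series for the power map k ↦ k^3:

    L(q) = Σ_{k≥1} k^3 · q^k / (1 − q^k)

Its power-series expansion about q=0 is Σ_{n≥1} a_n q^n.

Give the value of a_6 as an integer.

a_6 = 252

q^6  k|6↦f(k): 1:1 2:8 3:27 6:216  a_6=252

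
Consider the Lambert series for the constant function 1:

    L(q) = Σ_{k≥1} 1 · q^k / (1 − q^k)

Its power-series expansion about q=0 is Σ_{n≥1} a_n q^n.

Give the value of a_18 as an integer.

a_18 = 6

q^18  k|18↦f(k): 1:1 2:1 3:1 6:1 9:1 18:1  a_18=6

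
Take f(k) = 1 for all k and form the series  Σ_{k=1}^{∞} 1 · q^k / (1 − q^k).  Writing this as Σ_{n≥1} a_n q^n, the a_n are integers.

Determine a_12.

[q^12] f(12)=1,f(6)=1,f(4)=1,f(3)=1,f(2)=1,f(1)=1 ⇒ 6

a_12 = 6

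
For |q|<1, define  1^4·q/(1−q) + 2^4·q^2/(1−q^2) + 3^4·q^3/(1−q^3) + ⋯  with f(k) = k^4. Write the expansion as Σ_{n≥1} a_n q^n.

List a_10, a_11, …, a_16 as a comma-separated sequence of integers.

d|10:{10,5,2,1}  Σf=10000+625+16+1=10642
d|11:{11,1}  Σf=14641+1=14642
n=12: 1·12 2·6 3·4 4·3 6·2 12·1  f→[1+16+81+256+1296+20736]=22386
[q^13] f(1)=1,f(13)=28561 ⇒ 28562
[q^14] f(1)=1,f(2)=16,f(7)=2401,f(14)=38416 ⇒ 40834
d|15:{1,3,5,15}  Σf=1+81+625+50625=51332
[q^16] f(16)=65536,f(8)=4096,f(4)=256,f(2)=16,f(1)=1 ⇒ 69905

10642, 14642, 22386, 28562, 40834, 51332, 69905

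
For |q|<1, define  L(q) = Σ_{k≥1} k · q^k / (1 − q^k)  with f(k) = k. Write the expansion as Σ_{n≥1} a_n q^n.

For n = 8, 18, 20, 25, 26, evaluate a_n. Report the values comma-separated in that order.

q^8  k|8↦f(k): 1:1 2:2 4:4 8:8  a_8=15
[q^18] f(18)=18,f(9)=9,f(6)=6,f(3)=3,f(2)=2,f(1)=1 ⇒ 39
[q^20] f(20)=20,f(10)=10,f(5)=5,f(4)=4,f(2)=2,f(1)=1 ⇒ 42
d|25:{25,5,1}  Σf=25+5+1=31
q^26  k|26↦f(k): 1:1 2:2 13:13 26:26  a_26=42

15, 39, 42, 31, 42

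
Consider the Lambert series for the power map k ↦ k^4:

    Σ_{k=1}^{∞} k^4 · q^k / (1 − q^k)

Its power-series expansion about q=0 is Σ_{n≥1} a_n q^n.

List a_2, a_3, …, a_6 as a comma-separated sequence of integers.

n=2: 2·1 1·2  f→[16+1]=17
[q^3] f(3)=81,f(1)=1 ⇒ 82
n=4: 1·4 2·2 4·1  f→[1+16+256]=273
[q^5] f(5)=625,f(1)=1 ⇒ 626
q^6  k|6↦f(k): 1:1 2:16 3:81 6:1296  a_6=1394

17, 82, 273, 626, 1394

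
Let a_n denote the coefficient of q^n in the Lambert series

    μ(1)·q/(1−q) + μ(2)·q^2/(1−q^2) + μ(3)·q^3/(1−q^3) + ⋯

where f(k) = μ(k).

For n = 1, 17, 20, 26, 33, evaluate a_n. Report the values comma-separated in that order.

d|1:{1}  Σμ=1=1
n=17: 17·1 1·17  μ→[(-1)+1]=0
n=20: 1·20 2·10 4·5 5·4 10·2 20·1  μ→[1+(-1)+0+(-1)+1+0]=0
n=26: 26·1 13·2 2·13 1·26  μ→[1+(-1)+(-1)+1]=0
d|33:{33,11,3,1}  Σμ=1+(-1)+(-1)+1=0

1, 0, 0, 0, 0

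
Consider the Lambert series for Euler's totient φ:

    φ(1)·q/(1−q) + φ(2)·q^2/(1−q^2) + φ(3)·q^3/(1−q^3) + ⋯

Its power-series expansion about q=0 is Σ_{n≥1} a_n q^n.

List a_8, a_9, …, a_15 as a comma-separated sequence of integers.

d|8:{1,2,4,8}  Σφ=1+1+2+4=8
[q^9] φ(9)=6,φ(3)=2,φ(1)=1 ⇒ 9
n=10: 1·10 2·5 5·2 10·1  φ→[1+1+4+4]=10
q^11  k|11↦φ(k): 1:1 11:10  a_11=11
n=12: 12·1 6·2 4·3 3·4 2·6 1·12  φ→[4+2+2+2+1+1]=12
q^13  k|13↦φ(k): 13:12 1:1  a_13=13
n=14: 1·14 2·7 7·2 14·1  φ→[1+1+6+6]=14
q^15  k|15↦φ(k): 15:8 5:4 3:2 1:1  a_15=15

8, 9, 10, 11, 12, 13, 14, 15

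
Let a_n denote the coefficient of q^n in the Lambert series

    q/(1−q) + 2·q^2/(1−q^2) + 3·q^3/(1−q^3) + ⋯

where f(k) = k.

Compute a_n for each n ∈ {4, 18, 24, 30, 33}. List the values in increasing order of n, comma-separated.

7, 39, 60, 72, 48

[q^4] f(1)=1,f(2)=2,f(4)=4 ⇒ 7
d|18:{18,9,6,3,2,1}  Σf=18+9+6+3+2+1=39
q^24  k|24↦f(k): 24:24 12:12 8:8 6:6 4:4 3:3 2:2 1:1  a_24=60
[q^30] f(1)=1,f(2)=2,f(3)=3,f(5)=5,f(6)=6,f(10)=10,f(15)=15,f(30)=30 ⇒ 72
n=33: 1·33 3·11 11·3 33·1  f→[1+3+11+33]=48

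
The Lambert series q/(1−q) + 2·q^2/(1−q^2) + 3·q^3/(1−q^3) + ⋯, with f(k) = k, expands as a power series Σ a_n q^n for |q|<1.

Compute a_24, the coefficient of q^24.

a_24 = 60

d|24:{1,2,3,4,6,8,12,24}  Σf=1+2+3+4+6+8+12+24=60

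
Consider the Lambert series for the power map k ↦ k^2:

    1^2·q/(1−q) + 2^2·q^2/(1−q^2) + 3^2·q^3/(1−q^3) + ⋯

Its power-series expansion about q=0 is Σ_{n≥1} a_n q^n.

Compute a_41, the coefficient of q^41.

a_41 = 1682

q^41  k|41↦f(k): 41:1681 1:1  a_41=1682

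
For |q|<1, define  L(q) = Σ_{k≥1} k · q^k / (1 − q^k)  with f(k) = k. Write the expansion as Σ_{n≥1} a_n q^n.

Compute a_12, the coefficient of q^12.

d|12:{1,2,3,4,6,12}  Σf=1+2+3+4+6+12=28

a_12 = 28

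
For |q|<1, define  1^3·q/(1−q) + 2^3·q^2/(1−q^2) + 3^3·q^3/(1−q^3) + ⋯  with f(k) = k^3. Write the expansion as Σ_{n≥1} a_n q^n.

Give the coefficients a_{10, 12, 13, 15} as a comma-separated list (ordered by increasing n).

1134, 2044, 2198, 3528

n=10: 10·1 5·2 2·5 1·10  f→[1000+125+8+1]=1134
n=12: 12·1 6·2 4·3 3·4 2·6 1·12  f→[1728+216+64+27+8+1]=2044
n=13: 1·13 13·1  f→[1+2197]=2198
q^15  k|15↦f(k): 15:3375 5:125 3:27 1:1  a_15=3528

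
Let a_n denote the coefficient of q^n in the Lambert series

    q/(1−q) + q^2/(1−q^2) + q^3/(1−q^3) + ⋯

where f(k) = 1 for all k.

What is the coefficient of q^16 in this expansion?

a_16 = 5

d|16:{16,8,4,2,1}  Σf=1+1+1+1+1=5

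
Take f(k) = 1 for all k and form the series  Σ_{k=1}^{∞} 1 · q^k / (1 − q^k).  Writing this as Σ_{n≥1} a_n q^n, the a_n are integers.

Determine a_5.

a_5 = 2

q^5  k|5↦f(k): 5:1 1:1  a_5=2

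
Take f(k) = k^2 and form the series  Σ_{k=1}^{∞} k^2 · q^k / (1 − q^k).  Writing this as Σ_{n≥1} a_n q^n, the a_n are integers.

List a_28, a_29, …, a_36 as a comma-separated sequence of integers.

[q^28] f(1)=1,f(2)=4,f(4)=16,f(7)=49,f(14)=196,f(28)=784 ⇒ 1050
n=29: 1·29 29·1  f→[1+841]=842
n=30: 1·30 2·15 3·10 5·6 6·5 10·3 15·2 30·1  f→[1+4+9+25+36+100+225+900]=1300
n=31: 31·1 1·31  f→[961+1]=962
q^32  k|32↦f(k): 1:1 2:4 4:16 8:64 16:256 32:1024  a_32=1365
d|33:{1,3,11,33}  Σf=1+9+121+1089=1220
n=34: 1·34 2·17 17·2 34·1  f→[1+4+289+1156]=1450
[q^35] f(35)=1225,f(7)=49,f(5)=25,f(1)=1 ⇒ 1300
q^36  k|36↦f(k): 36:1296 18:324 12:144 9:81 6:36 4:16 3:9 2:4 1:1  a_36=1911

1050, 842, 1300, 962, 1365, 1220, 1450, 1300, 1911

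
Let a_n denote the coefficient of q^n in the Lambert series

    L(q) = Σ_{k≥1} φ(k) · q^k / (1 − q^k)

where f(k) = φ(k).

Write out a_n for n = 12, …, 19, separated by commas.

[q^12] φ(1)=1,φ(2)=1,φ(3)=2,φ(4)=2,φ(6)=2,φ(12)=4 ⇒ 12
d|13:{1,13}  Σφ=1+12=13
n=14: 14·1 7·2 2·7 1·14  φ→[6+6+1+1]=14
[q^15] φ(15)=8,φ(5)=4,φ(3)=2,φ(1)=1 ⇒ 15
n=16: 1·16 2·8 4·4 8·2 16·1  φ→[1+1+2+4+8]=16
d|17:{1,17}  Σφ=1+16=17
[q^18] φ(18)=6,φ(9)=6,φ(6)=2,φ(3)=2,φ(2)=1,φ(1)=1 ⇒ 18
n=19: 1·19 19·1  φ→[1+18]=19

12, 13, 14, 15, 16, 17, 18, 19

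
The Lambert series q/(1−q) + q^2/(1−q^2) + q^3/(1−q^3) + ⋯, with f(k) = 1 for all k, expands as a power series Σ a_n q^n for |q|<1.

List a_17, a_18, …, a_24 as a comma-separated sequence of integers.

[q^17] f(1)=1,f(17)=1 ⇒ 2
q^18  k|18↦f(k): 18:1 9:1 6:1 3:1 2:1 1:1  a_18=6
d|19:{1,19}  Σf=1+1=2
q^20  k|20↦f(k): 1:1 2:1 4:1 5:1 10:1 20:1  a_20=6
n=21: 21·1 7·3 3·7 1·21  f→[1+1+1+1]=4
n=22: 1·22 2·11 11·2 22·1  f→[1+1+1+1]=4
[q^23] f(23)=1,f(1)=1 ⇒ 2
q^24  k|24↦f(k): 24:1 12:1 8:1 6:1 4:1 3:1 2:1 1:1  a_24=8

2, 6, 2, 6, 4, 4, 2, 8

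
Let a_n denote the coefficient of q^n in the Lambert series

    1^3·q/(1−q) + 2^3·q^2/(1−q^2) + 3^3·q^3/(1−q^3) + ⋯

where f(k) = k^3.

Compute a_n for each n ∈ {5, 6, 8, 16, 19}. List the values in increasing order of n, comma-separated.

126, 252, 585, 4681, 6860

[q^5] f(5)=125,f(1)=1 ⇒ 126
[q^6] f(1)=1,f(2)=8,f(3)=27,f(6)=216 ⇒ 252
q^8  k|8↦f(k): 1:1 2:8 4:64 8:512  a_8=585
[q^16] f(16)=4096,f(8)=512,f(4)=64,f(2)=8,f(1)=1 ⇒ 4681
n=19: 19·1 1·19  f→[6859+1]=6860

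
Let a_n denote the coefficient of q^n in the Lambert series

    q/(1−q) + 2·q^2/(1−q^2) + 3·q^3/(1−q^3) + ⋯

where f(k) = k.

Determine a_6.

d|6:{6,3,2,1}  Σf=6+3+2+1=12

a_6 = 12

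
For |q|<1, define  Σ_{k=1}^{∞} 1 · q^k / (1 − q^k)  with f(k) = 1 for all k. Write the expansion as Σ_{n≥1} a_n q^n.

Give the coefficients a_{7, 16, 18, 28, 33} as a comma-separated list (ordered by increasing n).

[q^7] f(7)=1,f(1)=1 ⇒ 2
n=16: 1·16 2·8 4·4 8·2 16·1  f→[1+1+1+1+1]=5
d|18:{1,2,3,6,9,18}  Σf=1+1+1+1+1+1=6
[q^28] f(28)=1,f(14)=1,f(7)=1,f(4)=1,f(2)=1,f(1)=1 ⇒ 6
[q^33] f(1)=1,f(3)=1,f(11)=1,f(33)=1 ⇒ 4

2, 5, 6, 6, 4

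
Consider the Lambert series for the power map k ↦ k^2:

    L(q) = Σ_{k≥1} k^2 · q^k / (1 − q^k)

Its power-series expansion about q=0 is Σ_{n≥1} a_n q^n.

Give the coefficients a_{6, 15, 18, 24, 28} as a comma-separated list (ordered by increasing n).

50, 260, 455, 850, 1050

n=6: 1·6 2·3 3·2 6·1  f→[1+4+9+36]=50
q^15  k|15↦f(k): 1:1 3:9 5:25 15:225  a_15=260
n=18: 18·1 9·2 6·3 3·6 2·9 1·18  f→[324+81+36+9+4+1]=455
n=24: 24·1 12·2 8·3 6·4 4·6 3·8 2·12 1·24  f→[576+144+64+36+16+9+4+1]=850
[q^28] f(28)=784,f(14)=196,f(7)=49,f(4)=16,f(2)=4,f(1)=1 ⇒ 1050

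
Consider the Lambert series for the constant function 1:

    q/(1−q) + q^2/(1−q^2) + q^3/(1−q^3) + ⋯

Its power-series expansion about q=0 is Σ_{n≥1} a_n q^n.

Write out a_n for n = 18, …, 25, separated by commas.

6, 2, 6, 4, 4, 2, 8, 3

q^18  k|18↦f(k): 1:1 2:1 3:1 6:1 9:1 18:1  a_18=6
n=19: 19·1 1·19  f→[1+1]=2
q^20  k|20↦f(k): 1:1 2:1 4:1 5:1 10:1 20:1  a_20=6
q^21  k|21↦f(k): 1:1 3:1 7:1 21:1  a_21=4
[q^22] f(22)=1,f(11)=1,f(2)=1,f(1)=1 ⇒ 4
[q^23] f(1)=1,f(23)=1 ⇒ 2
n=24: 24·1 12·2 8·3 6·4 4·6 3·8 2·12 1·24  f→[1+1+1+1+1+1+1+1]=8
[q^25] f(25)=1,f(5)=1,f(1)=1 ⇒ 3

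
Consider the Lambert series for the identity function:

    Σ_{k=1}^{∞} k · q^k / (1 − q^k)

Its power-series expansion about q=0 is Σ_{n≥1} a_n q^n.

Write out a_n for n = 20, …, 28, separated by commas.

42, 32, 36, 24, 60, 31, 42, 40, 56

d|20:{1,2,4,5,10,20}  Σf=1+2+4+5+10+20=42
[q^21] f(21)=21,f(7)=7,f(3)=3,f(1)=1 ⇒ 32
d|22:{1,2,11,22}  Σf=1+2+11+22=36
q^23  k|23↦f(k): 23:23 1:1  a_23=24
d|24:{1,2,3,4,6,8,12,24}  Σf=1+2+3+4+6+8+12+24=60
d|25:{1,5,25}  Σf=1+5+25=31
q^26  k|26↦f(k): 26:26 13:13 2:2 1:1  a_26=42
n=27: 27·1 9·3 3·9 1·27  f→[27+9+3+1]=40
q^28  k|28↦f(k): 1:1 2:2 4:4 7:7 14:14 28:28  a_28=56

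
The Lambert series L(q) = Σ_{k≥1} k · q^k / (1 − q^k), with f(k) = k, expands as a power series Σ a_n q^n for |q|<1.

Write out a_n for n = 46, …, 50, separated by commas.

72, 48, 124, 57, 93

q^46  k|46↦f(k): 46:46 23:23 2:2 1:1  a_46=72
d|47:{1,47}  Σf=1+47=48
n=48: 48·1 24·2 16·3 12·4 8·6 6·8 4·12 3·16 2·24 1·48  f→[48+24+16+12+8+6+4+3+2+1]=124
[q^49] f(1)=1,f(7)=7,f(49)=49 ⇒ 57
d|50:{1,2,5,10,25,50}  Σf=1+2+5+10+25+50=93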